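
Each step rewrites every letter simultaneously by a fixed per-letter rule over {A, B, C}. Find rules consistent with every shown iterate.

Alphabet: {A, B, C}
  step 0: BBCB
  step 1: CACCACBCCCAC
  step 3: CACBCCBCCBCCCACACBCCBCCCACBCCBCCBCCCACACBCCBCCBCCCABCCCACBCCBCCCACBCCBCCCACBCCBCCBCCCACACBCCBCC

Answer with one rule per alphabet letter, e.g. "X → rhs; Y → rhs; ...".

A->CA, B->CAC, C->BCC

  step 0 ⇒ step 1: BBCB ⇒ CAC·CAC·BCC·CAC
    B ↦ CAC
    C ↦ BCC
    A ↦ CA  (constrained at step 1)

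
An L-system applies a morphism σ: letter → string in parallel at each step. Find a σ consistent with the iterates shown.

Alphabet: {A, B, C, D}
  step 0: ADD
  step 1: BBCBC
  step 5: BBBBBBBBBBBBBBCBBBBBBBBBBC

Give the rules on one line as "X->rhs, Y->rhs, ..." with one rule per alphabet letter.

  step 0 ⇒ step 1: ADD ⇒ B·BC·BC
    A ↦ B
    D ↦ BC
    B ↦ AA  (constrained at step 1)
    C ↦ AD  (constrained at step 1)

A->B, B->AA, C->AD, D->BC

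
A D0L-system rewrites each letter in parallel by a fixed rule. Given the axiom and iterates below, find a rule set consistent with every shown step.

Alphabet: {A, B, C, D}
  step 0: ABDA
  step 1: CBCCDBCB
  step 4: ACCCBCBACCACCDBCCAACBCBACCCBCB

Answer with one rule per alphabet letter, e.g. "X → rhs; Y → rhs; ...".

  step 0 ⇒ step 1: ABDA ⇒ CB·CC·DB·CB
    A ↦ CB
    B ↦ CC
    D ↦ DB
    C ↦ A  (constrained at step 1)

A->CB, B->CC, C->A, D->DB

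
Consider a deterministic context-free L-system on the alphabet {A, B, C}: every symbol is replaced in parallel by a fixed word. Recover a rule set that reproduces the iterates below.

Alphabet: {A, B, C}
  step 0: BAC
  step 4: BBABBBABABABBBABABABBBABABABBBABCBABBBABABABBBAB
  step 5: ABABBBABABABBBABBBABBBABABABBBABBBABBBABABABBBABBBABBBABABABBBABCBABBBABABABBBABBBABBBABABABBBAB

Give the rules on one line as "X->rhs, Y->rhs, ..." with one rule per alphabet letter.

A->BB, B->AB, C->CB

  step 4 ⇒ step 5: BBABBBABABABBBABABABBBABABABBBABCBABBBABABABBBAB ⇒ AB·AB·BB·AB·AB·AB·BB·AB·BB·AB·BB·AB·AB·AB·BB·AB·BB·AB·BB·AB·AB·AB·BB·AB·BB·AB·BB·AB·AB·AB·BB·AB·CB·AB·BB·AB·AB·AB·BB·AB·BB·AB·BB·AB·AB·AB·BB·AB
    A ↦ BB
    B ↦ AB
    C ↦ CB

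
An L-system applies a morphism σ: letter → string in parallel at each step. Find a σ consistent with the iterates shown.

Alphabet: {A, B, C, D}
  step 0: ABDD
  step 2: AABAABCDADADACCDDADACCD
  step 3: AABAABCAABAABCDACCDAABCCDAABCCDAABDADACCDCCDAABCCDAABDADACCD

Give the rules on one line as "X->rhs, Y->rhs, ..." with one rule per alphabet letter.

  step 2 ⇒ step 3: AABAABCDADADACCDDADACCD ⇒ AAB·AAB·C·AAB·AAB·C·DA·CCD·AAB·CCD·AAB·CCD·AAB·DA·DA·CCD·CCD·AAB·CCD·AAB·DA·DA·CCD
    A ↦ AAB
    B ↦ C
    C ↦ DA
    D ↦ CCD

A->AAB, B->C, C->DA, D->CCD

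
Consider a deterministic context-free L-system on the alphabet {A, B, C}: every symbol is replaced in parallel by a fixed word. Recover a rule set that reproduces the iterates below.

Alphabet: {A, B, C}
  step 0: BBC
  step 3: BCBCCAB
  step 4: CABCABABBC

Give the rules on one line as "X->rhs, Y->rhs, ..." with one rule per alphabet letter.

A->B, B->C, C->AB

  step 3 ⇒ step 4: BCBCCAB ⇒ C·AB·C·AB·AB·B·C
    A ↦ B
    B ↦ C
    C ↦ AB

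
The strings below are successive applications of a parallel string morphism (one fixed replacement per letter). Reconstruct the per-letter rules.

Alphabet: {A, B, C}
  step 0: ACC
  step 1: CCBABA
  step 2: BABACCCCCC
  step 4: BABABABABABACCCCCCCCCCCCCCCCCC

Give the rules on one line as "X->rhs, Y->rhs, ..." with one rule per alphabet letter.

  step 1 ⇒ step 2: CCBABA ⇒ BA·BA·C·CC·C·CC
    A ↦ CC
    B ↦ C
    C ↦ BA

A->CC, B->C, C->BA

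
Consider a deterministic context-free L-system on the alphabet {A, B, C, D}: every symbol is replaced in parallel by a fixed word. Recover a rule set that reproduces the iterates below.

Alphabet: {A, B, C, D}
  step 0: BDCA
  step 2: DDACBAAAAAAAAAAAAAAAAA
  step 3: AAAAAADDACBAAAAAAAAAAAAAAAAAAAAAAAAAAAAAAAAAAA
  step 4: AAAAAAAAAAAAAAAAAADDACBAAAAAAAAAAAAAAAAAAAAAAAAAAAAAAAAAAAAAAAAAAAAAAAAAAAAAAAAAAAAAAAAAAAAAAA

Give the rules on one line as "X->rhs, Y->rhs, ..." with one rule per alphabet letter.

  step 3 ⇒ step 4: AAAAAADDACBAAAAAAAAAAAAAAAAAAAAAAAAAAAAAAAAAAA ⇒ AA·AA·AA·AA·AA·AA·AA·AA·AA·DDA·CBA·AA·AA·AA·AA·AA·AA·AA·AA·AA·AA·AA·AA·AA·AA·AA·AA·AA·AA·AA·AA·AA·AA·AA·AA·AA·AA·AA·AA·AA·AA·AA·AA·AA·AA·AA
    A ↦ AA
    B ↦ CBA
    C ↦ DDA
    D ↦ AA

A->AA, B->CBA, C->DDA, D->AA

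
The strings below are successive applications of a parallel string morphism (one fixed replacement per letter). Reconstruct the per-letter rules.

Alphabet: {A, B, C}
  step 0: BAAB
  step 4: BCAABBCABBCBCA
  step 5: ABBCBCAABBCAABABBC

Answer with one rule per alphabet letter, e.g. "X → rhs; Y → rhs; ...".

A->BC, B->A, C->B

  step 4 ⇒ step 5: BCAABBCABBCBCA ⇒ A·B·BC·BC·A·A·B·BC·A·A·B·A·B·BC
    A ↦ BC
    B ↦ A
    C ↦ B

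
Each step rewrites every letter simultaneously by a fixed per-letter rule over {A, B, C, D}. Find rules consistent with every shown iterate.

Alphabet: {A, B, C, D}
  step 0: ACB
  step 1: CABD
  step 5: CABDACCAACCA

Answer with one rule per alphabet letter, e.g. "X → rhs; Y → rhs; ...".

A->C, B->BD, C->A, D->AC

  step 0 ⇒ step 1: ACB ⇒ C·A·BD
    A ↦ C
    B ↦ BD
    C ↦ A
    D ↦ AC  (constrained at step 1)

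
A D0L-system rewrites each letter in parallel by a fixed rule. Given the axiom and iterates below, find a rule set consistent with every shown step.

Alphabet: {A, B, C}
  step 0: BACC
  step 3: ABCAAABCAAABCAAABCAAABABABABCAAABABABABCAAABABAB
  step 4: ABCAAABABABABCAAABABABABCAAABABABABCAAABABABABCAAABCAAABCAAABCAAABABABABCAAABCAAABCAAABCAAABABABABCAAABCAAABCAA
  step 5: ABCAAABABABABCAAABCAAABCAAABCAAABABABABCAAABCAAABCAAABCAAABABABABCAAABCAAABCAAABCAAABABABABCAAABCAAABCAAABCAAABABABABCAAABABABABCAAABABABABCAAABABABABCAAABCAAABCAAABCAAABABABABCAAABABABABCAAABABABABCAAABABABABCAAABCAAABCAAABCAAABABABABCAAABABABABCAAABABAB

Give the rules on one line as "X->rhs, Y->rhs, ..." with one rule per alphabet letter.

A->AB, B->CAA, C->AB

  step 4 ⇒ step 5: ABCAAABABABABCAAABABABABCAAABABABABCAAABABABABCAAABCAAABCAAABCAAABABABABCAAABCAAABCAAABCAAABABABABCAAABCAAABCAA ⇒ AB·CAA·AB·AB·AB·AB·CAA·AB·CAA·AB·CAA·AB·CAA·AB·AB·AB·AB·CAA·AB·CAA·AB·CAA·AB·CAA·AB·AB·AB·AB·CAA·AB·CAA·AB·CAA·AB·CAA·AB·AB·AB·AB·CAA·AB·CAA·AB·CAA·AB·CAA·AB·AB·AB·AB·CAA·AB·AB·AB·AB·CAA·AB·AB·AB·AB·CAA·AB·AB·AB·AB·CAA·AB·CAA·AB·CAA·AB·CAA·AB·AB·AB·AB·CAA·AB·AB·AB·AB·CAA·AB·AB·AB·AB·CAA·AB·AB·AB·AB·CAA·AB·CAA·AB·CAA·AB·CAA·AB·AB·AB·AB·CAA·AB·AB·AB·AB·CAA·AB·AB·AB
    A ↦ AB
    B ↦ CAA
    C ↦ AB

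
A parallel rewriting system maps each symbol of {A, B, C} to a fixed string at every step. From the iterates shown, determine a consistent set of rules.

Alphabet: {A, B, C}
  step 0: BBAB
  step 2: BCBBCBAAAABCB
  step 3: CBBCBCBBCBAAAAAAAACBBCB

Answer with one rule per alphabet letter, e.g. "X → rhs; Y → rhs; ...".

  step 2 ⇒ step 3: BCBBCBAAAABCB ⇒ CB·B·CB·CB·B·CB·AA·AA·AA·AA·CB·B·CB
    A ↦ AA
    B ↦ CB
    C ↦ B

A->AA, B->CB, C->B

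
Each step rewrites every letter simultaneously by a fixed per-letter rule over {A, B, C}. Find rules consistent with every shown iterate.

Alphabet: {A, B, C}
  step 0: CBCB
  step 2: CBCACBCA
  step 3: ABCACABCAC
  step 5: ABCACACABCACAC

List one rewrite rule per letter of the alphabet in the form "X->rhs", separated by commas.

A->C, B->BC, C->A

  step 2 ⇒ step 3: CBCACBCA ⇒ A·BC·A·C·A·BC·A·C
    A ↦ C
    B ↦ BC
    C ↦ A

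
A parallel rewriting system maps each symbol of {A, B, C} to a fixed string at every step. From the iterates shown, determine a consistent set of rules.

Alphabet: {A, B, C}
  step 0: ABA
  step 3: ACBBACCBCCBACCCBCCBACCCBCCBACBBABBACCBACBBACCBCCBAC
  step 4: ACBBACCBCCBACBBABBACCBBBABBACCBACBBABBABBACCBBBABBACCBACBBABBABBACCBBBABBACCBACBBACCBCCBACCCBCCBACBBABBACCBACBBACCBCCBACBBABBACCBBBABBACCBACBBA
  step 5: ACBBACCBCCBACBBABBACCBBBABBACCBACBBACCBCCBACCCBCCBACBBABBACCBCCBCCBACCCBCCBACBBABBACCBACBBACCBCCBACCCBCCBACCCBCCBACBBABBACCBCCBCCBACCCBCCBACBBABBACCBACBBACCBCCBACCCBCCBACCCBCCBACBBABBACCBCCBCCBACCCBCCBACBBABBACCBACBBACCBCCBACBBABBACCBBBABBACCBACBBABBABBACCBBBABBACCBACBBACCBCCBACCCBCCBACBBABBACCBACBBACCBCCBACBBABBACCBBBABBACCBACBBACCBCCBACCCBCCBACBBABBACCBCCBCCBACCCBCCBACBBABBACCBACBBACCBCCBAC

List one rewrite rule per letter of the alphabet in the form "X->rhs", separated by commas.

  step 4 ⇒ step 5: ACBBACCBCCBACBBABBACCBBBABBACCBACBBABBABBACCBBBABBACCBACBBABBABBACCBBBABBACCBACBBACCBCCBACCCBCCBACBBABBACCBACBBACCBCCBACBBABBACCBBBABBACCBACBBA ⇒ AC·BBA·CCB·CCB·AC·BBA·BBA·CCB·BBA·BBA·CCB·AC·BBA·CCB·CCB·AC·CCB·CCB·AC·BBA·BBA·CCB·CCB·CCB·AC·CCB·CCB·AC·BBA·BBA·CCB·AC·BBA·CCB·CCB·AC·CCB·CCB·AC·CCB·CCB·AC·BBA·BBA·CCB·CCB·CCB·AC·CCB·CCB·AC·BBA·BBA·CCB·AC·BBA·CCB·CCB·AC·CCB·CCB·AC·CCB·CCB·AC·BBA·BBA·CCB·CCB·CCB·AC·CCB·CCB·AC·BBA·BBA·CCB·AC·BBA·CCB·CCB·AC·BBA·BBA·CCB·BBA·BBA·CCB·AC·BBA·BBA·BBA·CCB·BBA·BBA·CCB·AC·BBA·CCB·CCB·AC·CCB·CCB·AC·BBA·BBA·CCB·AC·BBA·CCB·CCB·AC·BBA·BBA·CCB·BBA·BBA·CCB·AC·BBA·CCB·CCB·AC·CCB·CCB·AC·BBA·BBA·CCB·CCB·CCB·AC·CCB·CCB·AC·BBA·BBA·CCB·AC·BBA·CCB·CCB·AC
    A ↦ AC
    B ↦ CCB
    C ↦ BBA

A->AC, B->CCB, C->BBA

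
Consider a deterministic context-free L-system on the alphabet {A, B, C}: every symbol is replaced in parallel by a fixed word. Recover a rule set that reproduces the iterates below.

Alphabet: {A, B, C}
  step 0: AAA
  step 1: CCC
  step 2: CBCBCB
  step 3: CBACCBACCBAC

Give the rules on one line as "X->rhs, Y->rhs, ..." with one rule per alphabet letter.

A->C, B->AC, C->CB

  step 2 ⇒ step 3: CBCBCB ⇒ CB·AC·CB·AC·CB·AC
    B ↦ AC
    C ↦ CB
  step 0 ⇒ step 1: AAA ⇒ C·C·C
    A ↦ C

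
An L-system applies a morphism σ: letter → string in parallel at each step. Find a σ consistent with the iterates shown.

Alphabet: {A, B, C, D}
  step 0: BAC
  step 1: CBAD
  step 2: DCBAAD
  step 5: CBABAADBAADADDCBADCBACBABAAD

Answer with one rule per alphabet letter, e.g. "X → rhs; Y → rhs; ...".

  step 1 ⇒ step 2: CBAD ⇒ D·C·BA·AD
    A ↦ BA
    B ↦ C
    C ↦ D
    D ↦ AD

A->BA, B->C, C->D, D->AD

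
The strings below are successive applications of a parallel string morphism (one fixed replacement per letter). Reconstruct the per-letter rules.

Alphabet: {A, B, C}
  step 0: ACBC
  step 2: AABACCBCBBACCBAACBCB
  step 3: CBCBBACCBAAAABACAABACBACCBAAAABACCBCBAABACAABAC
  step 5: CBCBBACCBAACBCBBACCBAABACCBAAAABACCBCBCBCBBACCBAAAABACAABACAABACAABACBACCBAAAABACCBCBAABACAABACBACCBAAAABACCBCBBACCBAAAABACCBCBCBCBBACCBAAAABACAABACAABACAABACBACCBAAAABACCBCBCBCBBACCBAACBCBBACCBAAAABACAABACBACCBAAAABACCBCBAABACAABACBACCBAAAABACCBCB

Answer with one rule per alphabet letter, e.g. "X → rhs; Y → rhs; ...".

A->CB, B->BAC, C->AA

  step 2 ⇒ step 3: AABACCBCBBACCBAACBCB ⇒ CB·CB·BAC·CB·AA·AA·BAC·AA·BAC·BAC·CB·AA·AA·BAC·CB·CB·AA·BAC·AA·BAC
    A ↦ CB
    B ↦ BAC
    C ↦ AA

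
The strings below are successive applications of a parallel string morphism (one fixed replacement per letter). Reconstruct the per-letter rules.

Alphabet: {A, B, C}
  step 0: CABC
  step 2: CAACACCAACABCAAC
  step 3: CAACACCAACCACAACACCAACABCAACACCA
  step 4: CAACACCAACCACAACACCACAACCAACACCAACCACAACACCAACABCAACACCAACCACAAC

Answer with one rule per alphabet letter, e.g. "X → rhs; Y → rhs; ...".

A->AC, B->AB, C->CA

  step 3 ⇒ step 4: CAACACCAACCACAACACCAACABCAACACCA ⇒ CA·AC·AC·CA·AC·CA·CA·AC·AC·CA·CA·AC·CA·AC·AC·CA·AC·CA·CA·AC·AC·CA·AC·AB·CA·AC·AC·CA·AC·CA·CA·AC
    A ↦ AC
    B ↦ AB
    C ↦ CA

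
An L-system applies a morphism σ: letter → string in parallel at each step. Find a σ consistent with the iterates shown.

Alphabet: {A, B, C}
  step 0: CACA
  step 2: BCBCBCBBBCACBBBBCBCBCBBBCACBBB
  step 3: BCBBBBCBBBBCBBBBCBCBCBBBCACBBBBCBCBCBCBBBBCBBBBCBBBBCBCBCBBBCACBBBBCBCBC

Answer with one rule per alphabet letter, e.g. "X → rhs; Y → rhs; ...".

A->CAC, B->BC, C->BBB

  step 2 ⇒ step 3: BCBCBCBBBCACBBBBCBCBCBBBCACBBB ⇒ BC·BBB·BC·BBB·BC·BBB·BC·BC·BC·BBB·CAC·BBB·BC·BC·BC·BC·BBB·BC·BBB·BC·BBB·BC·BC·BC·BBB·CAC·BBB·BC·BC·BC
    A ↦ CAC
    B ↦ BC
    C ↦ BBB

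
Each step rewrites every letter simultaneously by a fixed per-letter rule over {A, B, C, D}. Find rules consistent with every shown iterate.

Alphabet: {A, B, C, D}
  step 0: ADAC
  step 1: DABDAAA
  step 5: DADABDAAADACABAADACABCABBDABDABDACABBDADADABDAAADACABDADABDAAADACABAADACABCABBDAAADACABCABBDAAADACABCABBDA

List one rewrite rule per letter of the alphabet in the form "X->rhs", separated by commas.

A->DA, B->CAB, C->AA, D->B

  step 0 ⇒ step 1: ADAC ⇒ DA·B·DA·AA
    A ↦ DA
    C ↦ AA
    D ↦ B
    B ↦ CAB  (constrained at step 1)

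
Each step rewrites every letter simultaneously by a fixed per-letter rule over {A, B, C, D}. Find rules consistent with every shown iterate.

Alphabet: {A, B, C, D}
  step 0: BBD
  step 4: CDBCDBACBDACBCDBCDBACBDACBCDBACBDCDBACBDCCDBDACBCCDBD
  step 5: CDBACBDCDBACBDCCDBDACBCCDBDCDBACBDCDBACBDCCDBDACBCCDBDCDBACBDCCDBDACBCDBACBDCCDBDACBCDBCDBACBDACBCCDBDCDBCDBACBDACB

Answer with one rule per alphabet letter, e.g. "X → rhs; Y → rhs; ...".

A->C, B->D, C->CDB, D->ACB

  step 4 ⇒ step 5: CDBCDBACBDACBCDBCDBACBDACBCDBACBDCDBACBDCCDBDACBCCDBD ⇒ CDB·ACB·D·CDB·ACB·D·C·CDB·D·ACB·C·CDB·D·CDB·ACB·D·CDB·ACB·D·C·CDB·D·ACB·C·CDB·D·CDB·ACB·D·C·CDB·D·ACB·CDB·ACB·D·C·CDB·D·ACB·CDB·CDB·ACB·D·ACB·C·CDB·D·CDB·CDB·ACB·D·ACB
    A ↦ C
    B ↦ D
    C ↦ CDB
    D ↦ ACB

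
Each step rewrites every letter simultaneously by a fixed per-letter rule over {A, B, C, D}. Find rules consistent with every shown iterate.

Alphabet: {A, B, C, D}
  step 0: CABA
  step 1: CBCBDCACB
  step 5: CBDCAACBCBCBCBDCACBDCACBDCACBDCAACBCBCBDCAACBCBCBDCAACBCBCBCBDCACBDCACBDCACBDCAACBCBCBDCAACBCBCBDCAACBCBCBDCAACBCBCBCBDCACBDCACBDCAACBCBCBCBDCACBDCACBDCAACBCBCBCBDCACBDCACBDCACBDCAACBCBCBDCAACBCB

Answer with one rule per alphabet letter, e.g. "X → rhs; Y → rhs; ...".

A->CB, B->DCA, C->CB, D->A

  step 0 ⇒ step 1: CABA ⇒ CB·CB·DCA·CB
    A ↦ CB
    B ↦ DCA
    C ↦ CB
    D ↦ A  (constrained at step 1)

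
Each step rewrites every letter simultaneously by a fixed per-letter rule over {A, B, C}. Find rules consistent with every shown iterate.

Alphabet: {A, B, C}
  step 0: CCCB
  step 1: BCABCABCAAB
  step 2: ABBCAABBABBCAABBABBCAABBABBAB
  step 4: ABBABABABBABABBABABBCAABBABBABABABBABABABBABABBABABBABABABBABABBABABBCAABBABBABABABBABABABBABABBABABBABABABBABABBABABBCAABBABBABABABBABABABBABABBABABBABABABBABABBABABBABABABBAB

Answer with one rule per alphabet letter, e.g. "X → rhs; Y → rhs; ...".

A->ABB, B->AB, C->BCA

  step 1 ⇒ step 2: BCABCABCAAB ⇒ AB·BCA·ABB·AB·BCA·ABB·AB·BCA·ABB·ABB·AB
    A ↦ ABB
    B ↦ AB
    C ↦ BCA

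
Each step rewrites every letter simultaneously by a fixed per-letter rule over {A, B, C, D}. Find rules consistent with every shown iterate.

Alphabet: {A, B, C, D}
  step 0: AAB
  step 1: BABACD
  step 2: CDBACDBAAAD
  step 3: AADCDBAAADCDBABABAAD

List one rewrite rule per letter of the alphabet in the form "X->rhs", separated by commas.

A->BA, B->CD, C->A, D->AD

  step 2 ⇒ step 3: CDBACDBAAAD ⇒ A·AD·CD·BA·A·AD·CD·BA·BA·BA·AD
    A ↦ BA
    B ↦ CD
    C ↦ A
    D ↦ AD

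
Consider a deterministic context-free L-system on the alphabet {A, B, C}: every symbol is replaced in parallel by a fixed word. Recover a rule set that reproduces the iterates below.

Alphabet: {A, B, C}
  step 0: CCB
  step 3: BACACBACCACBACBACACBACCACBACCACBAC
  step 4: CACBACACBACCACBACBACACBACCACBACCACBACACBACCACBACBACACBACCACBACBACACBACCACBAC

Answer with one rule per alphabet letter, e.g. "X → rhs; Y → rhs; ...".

  step 3 ⇒ step 4: BACACBACCACBACBACACBACCACBACCACBAC ⇒ C·AC·BAC·AC·BAC·C·AC·BAC·BAC·AC·BAC·C·AC·BAC·C·AC·BAC·AC·BAC·C·AC·BAC·BAC·AC·BAC·C·AC·BAC·BAC·AC·BAC·C·AC·BAC
    A ↦ AC
    B ↦ C
    C ↦ BAC

A->AC, B->C, C->BAC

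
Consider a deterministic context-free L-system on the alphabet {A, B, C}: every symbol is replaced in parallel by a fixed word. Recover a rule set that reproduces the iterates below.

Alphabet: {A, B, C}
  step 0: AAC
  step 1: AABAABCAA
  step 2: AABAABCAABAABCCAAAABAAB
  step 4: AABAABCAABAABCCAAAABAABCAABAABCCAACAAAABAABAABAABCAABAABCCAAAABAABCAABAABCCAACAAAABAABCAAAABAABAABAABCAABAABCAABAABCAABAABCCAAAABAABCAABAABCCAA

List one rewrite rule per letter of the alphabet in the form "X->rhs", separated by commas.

  step 1 ⇒ step 2: AABAABCAA ⇒ AAB·AAB·C·AAB·AAB·C·CAA·AAB·AAB
    A ↦ AAB
    B ↦ C
    C ↦ CAA

A->AAB, B->C, C->CAA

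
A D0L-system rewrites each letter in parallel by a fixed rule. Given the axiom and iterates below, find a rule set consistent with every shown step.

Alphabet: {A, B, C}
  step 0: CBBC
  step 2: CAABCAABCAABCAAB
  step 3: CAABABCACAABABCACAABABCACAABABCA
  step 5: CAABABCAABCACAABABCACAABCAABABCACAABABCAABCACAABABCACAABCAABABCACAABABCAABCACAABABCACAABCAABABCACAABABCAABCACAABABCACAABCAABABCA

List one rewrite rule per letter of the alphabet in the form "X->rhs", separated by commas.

  step 2 ⇒ step 3: CAABCAABCAABCAAB ⇒ CA·AB·AB·CA·CA·AB·AB·CA·CA·AB·AB·CA·CA·AB·AB·CA
    A ↦ AB
    B ↦ CA
    C ↦ CA

A->AB, B->CA, C->CA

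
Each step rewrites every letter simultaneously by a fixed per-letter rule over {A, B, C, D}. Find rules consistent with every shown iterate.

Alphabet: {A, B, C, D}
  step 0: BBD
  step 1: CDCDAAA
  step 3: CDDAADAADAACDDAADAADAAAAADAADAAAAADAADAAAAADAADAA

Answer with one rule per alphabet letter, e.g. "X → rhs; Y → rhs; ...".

  step 0 ⇒ step 1: BBD ⇒ CD·CD·AAA
    B ↦ CD
    D ↦ AAA
    A ↦ DAA  (constrained at step 1)
    C ↦ B  (constrained at step 1)

A->DAA, B->CD, C->B, D->AAA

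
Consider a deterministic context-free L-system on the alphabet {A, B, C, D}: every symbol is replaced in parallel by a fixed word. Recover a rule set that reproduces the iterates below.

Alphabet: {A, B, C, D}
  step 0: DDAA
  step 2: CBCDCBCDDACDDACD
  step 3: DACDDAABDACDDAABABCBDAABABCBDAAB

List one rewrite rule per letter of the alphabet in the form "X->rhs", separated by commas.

A->CB, B->CD, C->DA, D->AB

  step 2 ⇒ step 3: CBCDCBCDDACDDACD ⇒ DA·CD·DA·AB·DA·CD·DA·AB·AB·CB·DA·AB·AB·CB·DA·AB
    A ↦ CB
    B ↦ CD
    C ↦ DA
    D ↦ AB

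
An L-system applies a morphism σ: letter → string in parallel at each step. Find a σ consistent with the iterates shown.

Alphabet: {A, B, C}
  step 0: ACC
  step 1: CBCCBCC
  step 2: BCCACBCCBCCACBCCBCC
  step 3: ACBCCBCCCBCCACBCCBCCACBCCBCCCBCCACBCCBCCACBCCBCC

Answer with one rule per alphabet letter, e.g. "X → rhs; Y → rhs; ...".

  step 2 ⇒ step 3: BCCACBCCBCCACBCCBCC ⇒ AC·BCC·BCC·C·BCC·AC·BCC·BCC·AC·BCC·BCC·C·BCC·AC·BCC·BCC·AC·BCC·BCC
    A ↦ C
    B ↦ AC
    C ↦ BCC

A->C, B->AC, C->BCC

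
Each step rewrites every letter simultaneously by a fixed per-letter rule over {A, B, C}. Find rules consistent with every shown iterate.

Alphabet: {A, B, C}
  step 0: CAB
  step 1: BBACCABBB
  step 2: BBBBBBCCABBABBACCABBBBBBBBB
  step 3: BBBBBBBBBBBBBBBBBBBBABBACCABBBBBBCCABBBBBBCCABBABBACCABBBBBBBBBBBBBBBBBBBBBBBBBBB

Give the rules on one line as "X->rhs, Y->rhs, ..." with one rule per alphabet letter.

  step 2 ⇒ step 3: BBBBBBCCABBABBACCABBBBBBBBB ⇒ BBB·BBB·BBB·BBB·BBB·BBB·BBA·BBA·CCA·BBB·BBB·CCA·BBB·BBB·CCA·BBA·BBA·CCA·BBB·BBB·BBB·BBB·BBB·BBB·BBB·BBB·BBB
    A ↦ CCA
    B ↦ BBB
    C ↦ BBA

A->CCA, B->BBB, C->BBA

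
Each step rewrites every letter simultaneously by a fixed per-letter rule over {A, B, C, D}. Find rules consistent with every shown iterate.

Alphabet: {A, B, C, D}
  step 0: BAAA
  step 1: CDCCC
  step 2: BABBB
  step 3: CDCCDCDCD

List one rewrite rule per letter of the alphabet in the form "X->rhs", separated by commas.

A->C, B->CD, C->B, D->A

  step 2 ⇒ step 3: BABBB ⇒ CD·C·CD·CD·CD
    A ↦ C
    B ↦ CD
  step 1 ⇒ step 2: CDCCC ⇒ B·A·B·B·B
    C ↦ B
  step 1 ⇒ step 2: CDCCC ⇒ B·A·B·B·B
    D ↦ A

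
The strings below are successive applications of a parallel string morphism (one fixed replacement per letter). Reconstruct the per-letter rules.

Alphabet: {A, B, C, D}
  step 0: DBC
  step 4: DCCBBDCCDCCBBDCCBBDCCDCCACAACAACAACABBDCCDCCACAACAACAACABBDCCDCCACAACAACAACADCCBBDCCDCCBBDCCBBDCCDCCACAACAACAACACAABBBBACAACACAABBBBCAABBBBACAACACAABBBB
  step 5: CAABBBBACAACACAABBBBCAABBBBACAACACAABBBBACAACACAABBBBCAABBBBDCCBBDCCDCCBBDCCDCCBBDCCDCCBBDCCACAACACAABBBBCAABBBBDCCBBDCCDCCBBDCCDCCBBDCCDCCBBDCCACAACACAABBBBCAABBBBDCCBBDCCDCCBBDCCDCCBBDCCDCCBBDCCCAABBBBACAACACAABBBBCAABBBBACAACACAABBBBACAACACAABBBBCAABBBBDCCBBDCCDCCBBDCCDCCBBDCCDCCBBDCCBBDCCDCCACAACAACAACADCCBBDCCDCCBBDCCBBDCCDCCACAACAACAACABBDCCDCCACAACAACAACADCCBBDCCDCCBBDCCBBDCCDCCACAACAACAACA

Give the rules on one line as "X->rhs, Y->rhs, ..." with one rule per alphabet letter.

  step 4 ⇒ step 5: DCCBBDCCDCCBBDCCBBDCCDCCACAACAACAACABBDCCDCCACAACAACAACABBDCCDCCACAACAACAACADCCBBDCCDCCBBDCCBBDCCDCCACAACAACAACACAABBBBACAACACAABBBBCAABBBBACAACACAABBBB ⇒ CAA·BB·BB·ACA·ACA·CAA·BB·BB·CAA·BB·BB·ACA·ACA·CAA·BB·BB·ACA·ACA·CAA·BB·BB·CAA·BB·BB·DCC·BB·DCC·DCC·BB·DCC·DCC·BB·DCC·DCC·BB·DCC·ACA·ACA·CAA·BB·BB·CAA·BB·BB·DCC·BB·DCC·DCC·BB·DCC·DCC·BB·DCC·DCC·BB·DCC·ACA·ACA·CAA·BB·BB·CAA·BB·BB·DCC·BB·DCC·DCC·BB·DCC·DCC·BB·DCC·DCC·BB·DCC·CAA·BB·BB·ACA·ACA·CAA·BB·BB·CAA·BB·BB·ACA·ACA·CAA·BB·BB·ACA·ACA·CAA·BB·BB·CAA·BB·BB·DCC·BB·DCC·DCC·BB·DCC·DCC·BB·DCC·DCC·BB·DCC·BB·DCC·DCC·ACA·ACA·ACA·ACA·DCC·BB·DCC·DCC·BB·DCC·BB·DCC·DCC·ACA·ACA·ACA·ACA·BB·DCC·DCC·ACA·ACA·ACA·ACA·DCC·BB·DCC·DCC·BB·DCC·BB·DCC·DCC·ACA·ACA·ACA·ACA
    A ↦ DCC
    B ↦ ACA
    C ↦ BB
    D ↦ CAA

A->DCC, B->ACA, C->BB, D->CAA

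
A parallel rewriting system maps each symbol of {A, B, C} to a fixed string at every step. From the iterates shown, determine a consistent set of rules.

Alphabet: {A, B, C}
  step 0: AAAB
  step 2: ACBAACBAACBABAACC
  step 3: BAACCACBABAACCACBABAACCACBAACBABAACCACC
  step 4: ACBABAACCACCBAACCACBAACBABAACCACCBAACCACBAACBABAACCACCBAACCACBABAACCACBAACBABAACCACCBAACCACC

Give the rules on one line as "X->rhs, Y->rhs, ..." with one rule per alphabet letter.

  step 3 ⇒ step 4: BAACCACBABAACCACBABAACCACBAACBABAACCACC ⇒ AC·BA·BA·ACC·ACC·BA·ACC·AC·BA·AC·BA·BA·ACC·ACC·BA·ACC·AC·BA·AC·BA·BA·ACC·ACC·BA·ACC·AC·BA·BA·ACC·AC·BA·AC·BA·BA·ACC·ACC·BA·ACC·ACC
    A ↦ BA
    B ↦ AC
    C ↦ ACC

A->BA, B->AC, C->ACC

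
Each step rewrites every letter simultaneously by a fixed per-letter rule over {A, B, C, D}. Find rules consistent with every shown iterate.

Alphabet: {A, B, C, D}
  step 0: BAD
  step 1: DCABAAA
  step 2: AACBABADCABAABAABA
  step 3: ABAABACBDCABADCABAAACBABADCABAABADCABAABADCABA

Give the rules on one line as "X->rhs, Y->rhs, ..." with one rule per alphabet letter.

  step 2 ⇒ step 3: AACBABADCABAABAABA ⇒ ABA·ABA·CB·DC·ABA·DC·ABA·AA·CB·ABA·DC·ABA·ABA·DC·ABA·ABA·DC·ABA
    A ↦ ABA
    B ↦ DC
    C ↦ CB
    D ↦ AA

A->ABA, B->DC, C->CB, D->AA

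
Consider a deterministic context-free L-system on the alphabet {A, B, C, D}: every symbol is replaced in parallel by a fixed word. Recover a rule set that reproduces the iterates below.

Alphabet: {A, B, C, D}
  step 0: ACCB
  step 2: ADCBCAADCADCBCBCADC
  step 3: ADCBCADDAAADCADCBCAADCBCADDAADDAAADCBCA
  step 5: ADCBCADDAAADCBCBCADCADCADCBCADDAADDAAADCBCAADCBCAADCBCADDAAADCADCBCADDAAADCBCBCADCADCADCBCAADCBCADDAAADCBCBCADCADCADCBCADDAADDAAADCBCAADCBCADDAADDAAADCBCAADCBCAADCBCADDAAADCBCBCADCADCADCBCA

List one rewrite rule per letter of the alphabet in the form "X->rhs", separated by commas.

A->ADC, B->DDA, C->A, D->BC

  step 2 ⇒ step 3: ADCBCAADCADCBCBCADC ⇒ ADC·BC·A·DDA·A·ADC·ADC·BC·A·ADC·BC·A·DDA·A·DDA·A·ADC·BC·A
    A ↦ ADC
    B ↦ DDA
    C ↦ A
    D ↦ BC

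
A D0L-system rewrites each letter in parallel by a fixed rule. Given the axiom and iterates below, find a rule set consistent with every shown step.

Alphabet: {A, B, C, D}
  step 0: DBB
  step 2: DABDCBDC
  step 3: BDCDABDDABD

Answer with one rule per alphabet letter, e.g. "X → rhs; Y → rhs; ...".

A->DC, B->DA, C->D, D->B

  step 2 ⇒ step 3: DABDCBDC ⇒ B·DC·DA·B·D·DA·B·D
    A ↦ DC
    B ↦ DA
    C ↦ D
    D ↦ B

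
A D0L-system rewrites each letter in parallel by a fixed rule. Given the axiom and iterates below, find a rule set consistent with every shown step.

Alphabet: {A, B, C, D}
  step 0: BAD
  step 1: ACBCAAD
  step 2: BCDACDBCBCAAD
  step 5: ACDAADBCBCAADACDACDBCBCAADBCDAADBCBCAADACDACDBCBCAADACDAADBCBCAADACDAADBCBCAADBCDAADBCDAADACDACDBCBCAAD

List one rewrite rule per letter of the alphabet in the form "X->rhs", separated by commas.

A->BC, B->AC, C->D, D->AAD

  step 1 ⇒ step 2: ACBCAAD ⇒ BC·D·AC·D·BC·BC·AAD
    A ↦ BC
    B ↦ AC
    C ↦ D
    D ↦ AAD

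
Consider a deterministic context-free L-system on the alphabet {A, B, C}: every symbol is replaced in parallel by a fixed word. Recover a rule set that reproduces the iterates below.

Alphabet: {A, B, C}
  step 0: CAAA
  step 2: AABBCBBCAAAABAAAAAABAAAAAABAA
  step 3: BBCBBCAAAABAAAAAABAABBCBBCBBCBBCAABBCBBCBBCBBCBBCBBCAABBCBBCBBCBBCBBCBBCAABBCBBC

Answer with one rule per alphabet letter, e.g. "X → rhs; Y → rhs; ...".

  step 2 ⇒ step 3: AABBCBBCAAAABAAAAAABAAAAAABAA ⇒ BBC·BBC·AA·AA·BAA·AA·AA·BAA·BBC·BBC·BBC·BBC·AA·BBC·BBC·BBC·BBC·BBC·BBC·AA·BBC·BBC·BBC·BBC·BBC·BBC·AA·BBC·BBC
    A ↦ BBC
    B ↦ AA
    C ↦ BAA

A->BBC, B->AA, C->BAA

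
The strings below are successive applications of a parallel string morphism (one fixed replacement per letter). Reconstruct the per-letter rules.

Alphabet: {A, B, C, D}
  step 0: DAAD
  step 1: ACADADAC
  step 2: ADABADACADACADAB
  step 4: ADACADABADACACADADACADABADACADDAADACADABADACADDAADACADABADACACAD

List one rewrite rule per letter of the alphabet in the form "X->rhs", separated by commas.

  step 1 ⇒ step 2: ACADADAC ⇒ AD·AB·AD·AC·AD·AC·AD·AB
    A ↦ AD
    C ↦ AB
    D ↦ AC
    B ↦ DA  (constrained at step 2)

A->AD, B->DA, C->AB, D->AC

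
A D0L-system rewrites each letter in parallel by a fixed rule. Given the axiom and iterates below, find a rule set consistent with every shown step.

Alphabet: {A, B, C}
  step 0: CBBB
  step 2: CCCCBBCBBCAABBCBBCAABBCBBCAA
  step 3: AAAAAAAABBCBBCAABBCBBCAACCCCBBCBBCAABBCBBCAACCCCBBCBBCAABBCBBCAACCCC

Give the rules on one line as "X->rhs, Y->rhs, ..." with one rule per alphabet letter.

  step 2 ⇒ step 3: CCCCBBCBBCAABBCBBCAABBCBBCAA ⇒ AA·AA·AA·AA·BBC·BBC·AA·BBC·BBC·AA·CC·CC·BBC·BBC·AA·BBC·BBC·AA·CC·CC·BBC·BBC·AA·BBC·BBC·AA·CC·CC
    A ↦ CC
    B ↦ BBC
    C ↦ AA

A->CC, B->BBC, C->AA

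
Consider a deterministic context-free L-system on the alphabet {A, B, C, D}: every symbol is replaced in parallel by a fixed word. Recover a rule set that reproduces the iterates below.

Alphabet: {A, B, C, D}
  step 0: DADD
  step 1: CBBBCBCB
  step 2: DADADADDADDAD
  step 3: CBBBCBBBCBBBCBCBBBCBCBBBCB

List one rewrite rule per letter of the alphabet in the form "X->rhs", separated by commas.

  step 2 ⇒ step 3: DADADADDADDAD ⇒ CB·BB·CB·BB·CB·BB·CB·CB·BB·CB·CB·BB·CB
    A ↦ BB
    D ↦ CB
  step 1 ⇒ step 2: CBBBCBCB ⇒ D·AD·AD·AD·D·AD·D·AD
    B ↦ AD
  step 1 ⇒ step 2: CBBBCBCB ⇒ D·AD·AD·AD·D·AD·D·AD
    C ↦ D

A->BB, B->AD, C->D, D->CB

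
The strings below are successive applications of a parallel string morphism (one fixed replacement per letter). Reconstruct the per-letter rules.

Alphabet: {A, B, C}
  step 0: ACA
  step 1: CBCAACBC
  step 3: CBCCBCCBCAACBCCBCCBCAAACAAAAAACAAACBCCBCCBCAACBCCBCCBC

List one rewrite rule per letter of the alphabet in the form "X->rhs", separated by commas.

A->CBC, B->ACA, C->AA

  step 0 ⇒ step 1: ACA ⇒ CBC·AA·CBC
    A ↦ CBC
    C ↦ AA
    B ↦ ACA  (constrained at step 1)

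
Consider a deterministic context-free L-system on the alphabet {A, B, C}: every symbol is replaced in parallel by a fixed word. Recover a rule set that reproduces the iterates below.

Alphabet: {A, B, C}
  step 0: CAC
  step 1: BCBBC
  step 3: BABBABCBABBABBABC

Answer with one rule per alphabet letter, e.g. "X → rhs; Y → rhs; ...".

A->B, B->BA, C->BC

  step 0 ⇒ step 1: CAC ⇒ BC·B·BC
    A ↦ B
    C ↦ BC
    B ↦ BA  (constrained at step 1)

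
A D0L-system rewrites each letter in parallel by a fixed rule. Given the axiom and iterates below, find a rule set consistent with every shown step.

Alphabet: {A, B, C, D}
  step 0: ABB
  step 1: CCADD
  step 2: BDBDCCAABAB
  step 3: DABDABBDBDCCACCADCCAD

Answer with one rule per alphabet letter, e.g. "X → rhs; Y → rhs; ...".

  step 2 ⇒ step 3: BDBDCCAABAB ⇒ D·AB·D·AB·BD·BD·CCA·CCA·D·CCA·D
    A ↦ CCA
    B ↦ D
    C ↦ BD
    D ↦ AB

A->CCA, B->D, C->BD, D->AB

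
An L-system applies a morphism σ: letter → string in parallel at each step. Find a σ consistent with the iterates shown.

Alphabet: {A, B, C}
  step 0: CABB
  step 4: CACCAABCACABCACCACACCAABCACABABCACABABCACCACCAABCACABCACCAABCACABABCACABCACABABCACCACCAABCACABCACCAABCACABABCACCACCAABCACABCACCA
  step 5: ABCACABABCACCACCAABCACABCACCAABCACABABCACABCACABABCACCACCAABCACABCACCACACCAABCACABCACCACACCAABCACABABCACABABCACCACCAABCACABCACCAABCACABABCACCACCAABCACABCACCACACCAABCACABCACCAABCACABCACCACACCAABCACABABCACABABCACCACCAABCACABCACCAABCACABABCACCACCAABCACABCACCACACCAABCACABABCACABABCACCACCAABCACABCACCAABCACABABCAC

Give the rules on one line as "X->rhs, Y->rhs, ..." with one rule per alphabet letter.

  step 4 ⇒ step 5: CACCAABCACABCACCACACCAABCACABABCACABABCACCACCAABCACABCACCAABCACABABCACABCACABABCACCACCAABCACABCACCAABCACABABCACCACCAABCACABCACCA ⇒ AB·CAC·AB·AB·CAC·CAC·CA·AB·CAC·AB·CAC·CA·AB·CAC·AB·AB·CAC·AB·CAC·AB·AB·CAC·CAC·CA·AB·CAC·AB·CAC·CA·CAC·CA·AB·CAC·AB·CAC·CA·CAC·CA·AB·CAC·AB·AB·CAC·AB·AB·CAC·CAC·CA·AB·CAC·AB·CAC·CA·AB·CAC·AB·AB·CAC·CAC·CA·AB·CAC·AB·CAC·CA·CAC·CA·AB·CAC·AB·CAC·CA·AB·CAC·AB·CAC·CA·CAC·CA·AB·CAC·AB·AB·CAC·AB·AB·CAC·CAC·CA·AB·CAC·AB·CAC·CA·AB·CAC·AB·AB·CAC·CAC·CA·AB·CAC·AB·CAC·CA·CAC·CA·AB·CAC·AB·AB·CAC·AB·AB·CAC·CAC·CA·AB·CAC·AB·CAC·CA·AB·CAC·AB·AB·CAC
    A ↦ CAC
    B ↦ CA
    C ↦ AB

A->CAC, B->CA, C->AB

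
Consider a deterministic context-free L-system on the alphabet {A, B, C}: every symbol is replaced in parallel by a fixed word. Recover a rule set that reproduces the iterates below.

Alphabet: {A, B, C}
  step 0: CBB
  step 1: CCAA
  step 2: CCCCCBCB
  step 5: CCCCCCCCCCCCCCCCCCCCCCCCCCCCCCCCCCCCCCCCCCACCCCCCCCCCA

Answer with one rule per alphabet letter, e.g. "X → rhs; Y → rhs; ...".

  step 1 ⇒ step 2: CCAA ⇒ CC·CC·CB·CB
    A ↦ CB
    C ↦ CC
  step 0 ⇒ step 1: CBB ⇒ CC·A·A
    B ↦ A

A->CB, B->A, C->CC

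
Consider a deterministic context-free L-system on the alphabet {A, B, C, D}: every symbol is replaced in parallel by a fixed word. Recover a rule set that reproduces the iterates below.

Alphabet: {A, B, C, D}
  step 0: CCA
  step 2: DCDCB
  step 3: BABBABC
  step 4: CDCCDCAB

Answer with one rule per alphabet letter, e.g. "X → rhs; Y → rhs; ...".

A->D, B->C, C->AB, D->B

  step 3 ⇒ step 4: BABBABC ⇒ C·D·C·C·D·C·AB
    A ↦ D
    B ↦ C
    C ↦ AB
  step 2 ⇒ step 3: DCDCB ⇒ B·AB·B·AB·C
    D ↦ B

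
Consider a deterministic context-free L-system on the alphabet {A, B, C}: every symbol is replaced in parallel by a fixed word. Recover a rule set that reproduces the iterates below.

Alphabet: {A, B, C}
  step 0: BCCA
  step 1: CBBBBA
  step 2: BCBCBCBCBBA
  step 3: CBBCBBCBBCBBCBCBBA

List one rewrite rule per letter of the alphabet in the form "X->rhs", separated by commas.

A->BA, B->CB, C->B

  step 2 ⇒ step 3: BCBCBCBCBBA ⇒ CB·B·CB·B·CB·B·CB·B·CB·CB·BA
    A ↦ BA
    B ↦ CB
    C ↦ B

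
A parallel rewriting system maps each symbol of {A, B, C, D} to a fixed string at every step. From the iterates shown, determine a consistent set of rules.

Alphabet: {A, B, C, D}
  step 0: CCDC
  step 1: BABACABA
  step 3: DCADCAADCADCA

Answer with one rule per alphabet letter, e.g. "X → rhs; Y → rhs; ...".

  step 0 ⇒ step 1: CCDC ⇒ BA·BA·CA·BA
    C ↦ BA
    D ↦ CA
    A ↦ D  (constrained at step 1)
    B ↦ A  (constrained at step 1)

A->D, B->A, C->BA, D->CA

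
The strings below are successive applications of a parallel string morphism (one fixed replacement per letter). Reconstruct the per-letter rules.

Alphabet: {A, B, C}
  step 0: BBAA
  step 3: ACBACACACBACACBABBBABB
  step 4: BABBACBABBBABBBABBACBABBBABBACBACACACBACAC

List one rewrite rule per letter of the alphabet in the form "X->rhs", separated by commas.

  step 3 ⇒ step 4: ACBACACACBACACBABBBABB ⇒ B·ABB·AC·B·ABB·B·ABB·B·ABB·AC·B·ABB·B·ABB·AC·B·AC·AC·AC·B·AC·AC
    A ↦ B
    B ↦ AC
    C ↦ ABB

A->B, B->AC, C->ABB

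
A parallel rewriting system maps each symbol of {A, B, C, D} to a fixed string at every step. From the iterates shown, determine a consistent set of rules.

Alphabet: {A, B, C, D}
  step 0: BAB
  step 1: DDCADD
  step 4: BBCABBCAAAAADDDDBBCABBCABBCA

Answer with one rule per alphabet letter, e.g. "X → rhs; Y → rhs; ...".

  step 0 ⇒ step 1: BAB ⇒ DD·CA·DD
    A ↦ CA
    B ↦ DD
    C ↦ BB  (constrained at step 1)
    D ↦ A  (constrained at step 1)

A->CA, B->DD, C->BB, D->A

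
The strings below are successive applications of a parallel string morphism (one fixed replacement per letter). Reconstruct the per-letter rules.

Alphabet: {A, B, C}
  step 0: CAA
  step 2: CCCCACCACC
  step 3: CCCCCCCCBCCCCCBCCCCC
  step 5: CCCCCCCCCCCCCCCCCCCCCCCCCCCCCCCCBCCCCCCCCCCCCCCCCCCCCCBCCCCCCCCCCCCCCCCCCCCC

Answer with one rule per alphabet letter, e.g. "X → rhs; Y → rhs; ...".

  step 2 ⇒ step 3: CCCCACCACC ⇒ CC·CC·CC·CC·BC·CC·CC·BC·CC·CC
    A ↦ BC
    C ↦ CC
    B ↦ A  (constrained at step 3)

A->BC, B->A, C->CC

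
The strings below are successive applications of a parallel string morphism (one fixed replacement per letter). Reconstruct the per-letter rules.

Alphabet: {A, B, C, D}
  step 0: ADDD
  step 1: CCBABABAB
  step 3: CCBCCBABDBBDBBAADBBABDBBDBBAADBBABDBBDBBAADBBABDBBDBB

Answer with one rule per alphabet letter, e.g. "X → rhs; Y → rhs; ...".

  step 0 ⇒ step 1: ADDD ⇒ CCB·AB·AB·AB
    A ↦ CCB
    D ↦ AB
    B ↦ DBB  (constrained at step 1)
    C ↦ A  (constrained at step 1)

A->CCB, B->DBB, C->A, D->AB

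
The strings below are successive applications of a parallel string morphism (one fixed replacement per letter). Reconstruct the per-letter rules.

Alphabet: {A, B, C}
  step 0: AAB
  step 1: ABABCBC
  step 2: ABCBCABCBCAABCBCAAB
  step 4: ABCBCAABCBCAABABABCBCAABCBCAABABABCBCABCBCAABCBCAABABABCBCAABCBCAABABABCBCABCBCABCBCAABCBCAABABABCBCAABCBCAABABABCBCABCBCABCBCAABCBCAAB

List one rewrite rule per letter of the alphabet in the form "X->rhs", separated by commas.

A->AB, B->CBC, C->AAB

  step 1 ⇒ step 2: ABABCBC ⇒ AB·CBC·AB·CBC·AAB·CBC·AAB
    A ↦ AB
    B ↦ CBC
    C ↦ AAB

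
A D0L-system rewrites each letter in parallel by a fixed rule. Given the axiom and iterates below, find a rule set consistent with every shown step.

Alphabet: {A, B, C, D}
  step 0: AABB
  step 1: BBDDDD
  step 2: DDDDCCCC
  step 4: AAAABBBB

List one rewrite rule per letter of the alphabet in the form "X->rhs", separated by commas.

A->B, B->DD, C->A, D->C

  step 1 ⇒ step 2: BBDDDD ⇒ DD·DD·C·C·C·C
    B ↦ DD
    D ↦ C
  step 0 ⇒ step 1: AABB ⇒ B·B·DD·DD
    A ↦ B
    C ↦ A  (constrained at step 2)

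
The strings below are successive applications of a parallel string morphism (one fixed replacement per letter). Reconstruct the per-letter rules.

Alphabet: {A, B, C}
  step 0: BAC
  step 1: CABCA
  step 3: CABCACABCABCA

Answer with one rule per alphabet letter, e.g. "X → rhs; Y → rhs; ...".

A->B, B->CA, C->CA

  step 0 ⇒ step 1: BAC ⇒ CA·B·CA
    A ↦ B
    B ↦ CA
    C ↦ CA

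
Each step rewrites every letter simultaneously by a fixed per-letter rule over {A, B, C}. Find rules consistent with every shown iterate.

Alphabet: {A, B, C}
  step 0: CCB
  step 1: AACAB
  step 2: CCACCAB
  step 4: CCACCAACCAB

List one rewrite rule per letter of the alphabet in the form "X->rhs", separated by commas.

A->C, B->CAB, C->A

  step 1 ⇒ step 2: AACAB ⇒ C·C·A·C·CAB
    A ↦ C
    B ↦ CAB
    C ↦ A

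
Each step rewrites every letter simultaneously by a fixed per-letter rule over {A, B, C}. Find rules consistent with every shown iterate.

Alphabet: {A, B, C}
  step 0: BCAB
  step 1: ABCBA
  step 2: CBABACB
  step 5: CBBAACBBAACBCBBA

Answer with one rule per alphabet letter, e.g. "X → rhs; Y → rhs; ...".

A->CB, B->A, C->B

  step 1 ⇒ step 2: ABCBA ⇒ CB·A·B·A·CB
    A ↦ CB
    B ↦ A
    C ↦ B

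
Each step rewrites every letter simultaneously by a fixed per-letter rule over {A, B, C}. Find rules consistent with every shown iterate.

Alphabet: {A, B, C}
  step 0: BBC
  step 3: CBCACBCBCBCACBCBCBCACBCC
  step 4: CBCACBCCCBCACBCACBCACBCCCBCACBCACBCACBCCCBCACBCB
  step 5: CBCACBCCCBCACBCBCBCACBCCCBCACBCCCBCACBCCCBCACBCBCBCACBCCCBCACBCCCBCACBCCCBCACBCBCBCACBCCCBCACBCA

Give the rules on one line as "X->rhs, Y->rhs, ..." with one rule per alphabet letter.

A->CC, B->CA, C->CB

  step 4 ⇒ step 5: CBCACBCCCBCACBCACBCACBCCCBCACBCACBCACBCCCBCACBCB ⇒ CB·CA·CB·CC·CB·CA·CB·CB·CB·CA·CB·CC·CB·CA·CB·CC·CB·CA·CB·CC·CB·CA·CB·CB·CB·CA·CB·CC·CB·CA·CB·CC·CB·CA·CB·CC·CB·CA·CB·CB·CB·CA·CB·CC·CB·CA·CB·CA
    A ↦ CC
    B ↦ CA
    C ↦ CB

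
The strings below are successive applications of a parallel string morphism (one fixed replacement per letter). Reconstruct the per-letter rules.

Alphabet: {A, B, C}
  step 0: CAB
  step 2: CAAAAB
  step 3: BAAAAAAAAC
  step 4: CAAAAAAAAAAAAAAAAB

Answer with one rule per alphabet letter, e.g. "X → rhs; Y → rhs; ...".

  step 3 ⇒ step 4: BAAAAAAAAC ⇒ C·AA·AA·AA·AA·AA·AA·AA·AA·B
    A ↦ AA
    B ↦ C
    C ↦ B

A->AA, B->C, C->B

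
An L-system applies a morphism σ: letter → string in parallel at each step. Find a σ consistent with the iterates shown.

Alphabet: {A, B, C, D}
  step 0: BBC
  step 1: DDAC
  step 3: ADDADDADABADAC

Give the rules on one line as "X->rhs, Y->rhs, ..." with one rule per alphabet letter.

A->AD, B->D, C->AC, D->AB

  step 0 ⇒ step 1: BBC ⇒ D·D·AC
    B ↦ D
    C ↦ AC
    A ↦ AD  (constrained at step 1)
    D ↦ AB  (constrained at step 1)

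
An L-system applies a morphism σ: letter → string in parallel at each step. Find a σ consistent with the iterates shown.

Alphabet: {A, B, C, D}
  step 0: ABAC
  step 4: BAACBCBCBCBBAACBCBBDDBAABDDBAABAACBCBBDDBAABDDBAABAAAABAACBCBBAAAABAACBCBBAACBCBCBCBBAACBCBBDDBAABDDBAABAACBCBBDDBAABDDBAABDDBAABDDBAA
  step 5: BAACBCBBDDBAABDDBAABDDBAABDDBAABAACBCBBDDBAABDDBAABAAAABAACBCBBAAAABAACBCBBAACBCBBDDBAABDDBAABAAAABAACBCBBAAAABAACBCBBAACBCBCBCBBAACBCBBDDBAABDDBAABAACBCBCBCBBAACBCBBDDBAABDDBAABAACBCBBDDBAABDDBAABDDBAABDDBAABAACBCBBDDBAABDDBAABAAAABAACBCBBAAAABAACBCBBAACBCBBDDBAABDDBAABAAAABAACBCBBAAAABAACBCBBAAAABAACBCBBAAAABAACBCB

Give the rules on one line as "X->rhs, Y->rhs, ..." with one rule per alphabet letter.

  step 4 ⇒ step 5: BAACBCBCBCBBAACBCBBDDBAABDDBAABAACBCBBDDBAABDDBAABAAAABAACBCBBAAAABAACBCBBAACBCBCBCBBAACBCBBDDBAABDDBAABAACBCBBDDBAABDDBAABDDBAABDDBAA ⇒ BAA·CB·CB·BDD·BAA·BDD·BAA·BDD·BAA·BDD·BAA·BAA·CB·CB·BDD·BAA·BDD·BAA·BAA·A·A·BAA·CB·CB·BAA·A·A·BAA·CB·CB·BAA·CB·CB·BDD·BAA·BDD·BAA·BAA·A·A·BAA·CB·CB·BAA·A·A·BAA·CB·CB·BAA·CB·CB·CB·CB·BAA·CB·CB·BDD·BAA·BDD·BAA·BAA·CB·CB·CB·CB·BAA·CB·CB·BDD·BAA·BDD·BAA·BAA·CB·CB·BDD·BAA·BDD·BAA·BDD·BAA·BDD·BAA·BAA·CB·CB·BDD·BAA·BDD·BAA·BAA·A·A·BAA·CB·CB·BAA·A·A·BAA·CB·CB·BAA·CB·CB·BDD·BAA·BDD·BAA·BAA·A·A·BAA·CB·CB·BAA·A·A·BAA·CB·CB·BAA·A·A·BAA·CB·CB·BAA·A·A·BAA·CB·CB
    A ↦ CB
    B ↦ BAA
    C ↦ BDD
    D ↦ A

A->CB, B->BAA, C->BDD, D->A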